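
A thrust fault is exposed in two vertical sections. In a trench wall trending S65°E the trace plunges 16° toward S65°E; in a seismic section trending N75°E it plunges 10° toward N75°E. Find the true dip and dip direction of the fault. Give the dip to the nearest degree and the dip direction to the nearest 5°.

Each apparent-dip line lies in the plane. As unit vectors (x east, y north, z up), v₁ plunges 16°→S65°E and v₂ plunges 10°→N75°E.
n = v₁ × v₂ = (0.141, -0.111, 0.609) (taken with n_z > 0).
True dip = arccos(n_z / |n|) = arccos(0.9592) = 16.4°.
The horizontal component of n points toward azimuth atan2(n_x, n_y) = 128°, the dip direction.

true dip 16°, dip direction 130°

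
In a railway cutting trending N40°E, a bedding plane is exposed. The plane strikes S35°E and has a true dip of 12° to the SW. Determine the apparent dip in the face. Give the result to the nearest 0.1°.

11.6°

The strike is S35°E and the section trends N40°E; the acute angle between them is β = 75°.
tan α = tan 12° × sin 75° = 0.2126 × 0.9659 = 0.2053
apparent dip = arctan 0.2053 = 11.60°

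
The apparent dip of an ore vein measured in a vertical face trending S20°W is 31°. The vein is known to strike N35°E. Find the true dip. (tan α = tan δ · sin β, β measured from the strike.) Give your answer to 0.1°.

66.7°

The section is 15° from the strike.
tan(true dip) = tan 31° / sin 15° = 2.3215
δ = arctan(2.3215) = 66.70°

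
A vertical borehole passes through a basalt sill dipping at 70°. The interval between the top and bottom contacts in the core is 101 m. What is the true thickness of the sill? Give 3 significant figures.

True thickness t = h · cos(dip) = 101 × cos 70°
t = 101 × 0.3420 = 34.544 m

34.5 m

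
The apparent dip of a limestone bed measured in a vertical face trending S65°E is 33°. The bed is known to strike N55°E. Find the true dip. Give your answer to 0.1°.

36.9°

β = acute angle between strike N55°E and section S65°E = 60°.
tan δ = tan α / sin β = tan 33° / sin 60° = 0.6494 / 0.8660 = 0.7499
δ = arctan(0.7499) = 36.87°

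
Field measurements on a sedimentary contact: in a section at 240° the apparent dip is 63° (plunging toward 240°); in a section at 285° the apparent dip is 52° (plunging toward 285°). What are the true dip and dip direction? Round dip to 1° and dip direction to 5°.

true dip 63°, dip direction 235°

Each apparent-dip line lies in the plane. As unit vectors (x east, y north, z up), v₁ plunges 63°→240° and v₂ plunges 52°→285°.
Cross product v₁ × v₂ gives the pole to the plane: n ∝ (-0.321, -0.220, 0.198).
tan δ = √(n_x²+n_y²)/n_z = 0.389/0.198, so δ = 63.1°.
Dip direction = azimuth of (n_x, n_y) = atan2(-0.321, -0.220) = 236°.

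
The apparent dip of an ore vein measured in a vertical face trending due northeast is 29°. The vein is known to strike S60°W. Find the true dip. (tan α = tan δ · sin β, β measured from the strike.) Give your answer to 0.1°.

65.0°

The section is 15° from the strike.
tan δ = tan α / sin β = tan 29° / sin 15° = 0.5543 / 0.2588 = 2.1417
true dip = arctan 2.1417 = 64.97°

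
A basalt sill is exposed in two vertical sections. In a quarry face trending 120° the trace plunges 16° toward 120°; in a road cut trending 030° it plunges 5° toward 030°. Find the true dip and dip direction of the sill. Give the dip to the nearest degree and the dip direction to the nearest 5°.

Each apparent-dip line lies in the plane. As unit vectors (x east, y north, z up), v₁ plunges 16°→120° and v₂ plunges 5°→030°.
Cross product v₁ × v₂ gives the pole to the plane: n ∝ (0.280, -0.065, 0.958).
tan δ = √(n_x²+n_y²)/n_z = 0.287/0.958, so δ = 16.7°.
Dip direction = azimuth of (n_x, n_y) = atan2(0.280, -0.065) = 103°.

true dip 17°, dip direction 105°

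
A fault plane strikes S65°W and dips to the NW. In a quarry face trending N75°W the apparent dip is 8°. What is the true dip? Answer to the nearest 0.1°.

12.3°

β = acute angle between strike S65°W and section N75°W = 40°.
tan δ = tan α / sin β = tan 8° / sin 40° = 0.1405 / 0.6428 = 0.2186
true dip = arctan 0.2186 = 12.33°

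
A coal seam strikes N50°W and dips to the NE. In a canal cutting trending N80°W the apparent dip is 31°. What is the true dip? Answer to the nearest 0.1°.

β = acute angle between strike N50°W and section N80°W = 30°.
tan δ = tan α / sin β = tan 31° / sin 30° = 0.6009 / 0.5000 = 1.2017
δ = arctan(1.2017) = 50.23°

50.2°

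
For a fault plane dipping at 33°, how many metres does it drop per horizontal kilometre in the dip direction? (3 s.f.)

649 m

drop per km = 1000 × tan 33° = 1000 × 0.6494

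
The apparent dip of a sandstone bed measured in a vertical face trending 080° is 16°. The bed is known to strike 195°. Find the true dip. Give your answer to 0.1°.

17.6°

β = acute angle between strike 195° and section 080° = 65°.
tan δ = tan α / sin β = tan 16° / sin 65° = 0.2867 / 0.9063 = 0.3164
true dip = arctan 0.3164 = 17.56°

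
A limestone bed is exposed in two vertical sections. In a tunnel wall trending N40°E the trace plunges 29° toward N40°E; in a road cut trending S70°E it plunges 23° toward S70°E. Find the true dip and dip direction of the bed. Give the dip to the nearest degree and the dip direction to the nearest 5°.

Each apparent-dip line lies in the plane. As unit vectors (x east, y north, z up), v₁ plunges 29°→N40°E and v₂ plunges 23°→S70°E.
n = v₁ × v₂ = (0.414, 0.200, 0.757) (taken with n_z > 0).
tan δ = √(n_x²+n_y²)/n_z = 0.460/0.757, so δ = 31.3°.
The horizontal component of n points toward azimuth atan2(n_x, n_y) = 64°, the dip direction.

true dip 31°, dip direction 065°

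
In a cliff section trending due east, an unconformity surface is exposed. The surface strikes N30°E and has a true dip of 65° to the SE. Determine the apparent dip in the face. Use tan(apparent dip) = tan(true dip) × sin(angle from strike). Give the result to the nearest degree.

62°

Angle between strike (N30°E) and section (due east): β = 60°.
tan(apparent dip) = tan 65° · sin 60° = 1.8572
apparent dip = arctan 1.8572 = 61.70°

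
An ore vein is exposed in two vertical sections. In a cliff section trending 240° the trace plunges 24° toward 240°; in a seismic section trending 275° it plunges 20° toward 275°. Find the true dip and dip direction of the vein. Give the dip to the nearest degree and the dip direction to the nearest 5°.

true dip 24°, dip direction 240°

Each apparent-dip line lies in the plane. As unit vectors (x east, y north, z up), v₁ plunges 24°→240° and v₂ plunges 20°→275°.
n = v₁ × v₂ = (-0.190, -0.110, 0.492) (taken with n_z > 0).
True dip = arccos(n_z / |n|) = arccos(0.9135) = 24.0°.
The horizontal component of n points toward azimuth atan2(n_x, n_y) = 240°, the dip direction.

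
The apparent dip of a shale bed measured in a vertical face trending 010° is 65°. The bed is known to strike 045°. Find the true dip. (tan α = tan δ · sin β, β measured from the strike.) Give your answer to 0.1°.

75.0°

The section is 35° from the strike.
tan δ = tan α / sin β = tan 65° / sin 35° = 2.1445 / 0.5736 = 3.7388
δ = arctan(3.7388) = 75.03°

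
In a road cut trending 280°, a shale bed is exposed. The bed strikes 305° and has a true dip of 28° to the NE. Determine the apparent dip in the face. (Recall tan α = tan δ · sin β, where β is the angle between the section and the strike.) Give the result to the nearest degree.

The strike is 305° and the section trends 280°; the acute angle between them is β = 25°.
tan(apparent dip) = tan 28° · sin 25° = 0.2247
apparent dip = arctan 0.2247 = 12.66°

13°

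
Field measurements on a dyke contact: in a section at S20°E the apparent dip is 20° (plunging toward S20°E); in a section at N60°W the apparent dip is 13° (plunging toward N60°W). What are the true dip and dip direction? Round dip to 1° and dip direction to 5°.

true dip 41°, dip direction 225°

Represent each trace as a vector plunging at its apparent dip toward its trend (east-north-up frame): v₁ = (0.321, -0.883, -0.342), v₂ = (-0.844, 0.487, -0.225).
Cross product v₁ × v₂ gives the pole to the plane: n ∝ (-0.365, -0.361, 0.589).
Dip δ = arctan(|n_h|/n_z) = arctan(0.513/0.589) = 41.1°.
The horizontal component of n points toward azimuth atan2(n_x, n_y) = 225°, the dip direction.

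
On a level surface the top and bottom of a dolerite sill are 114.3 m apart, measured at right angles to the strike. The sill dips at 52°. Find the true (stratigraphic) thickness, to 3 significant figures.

True thickness t = w · sin(dip) = 114.3 × sin 52°
t = 114.3 × 0.7880 = 90.070 m

90.1 m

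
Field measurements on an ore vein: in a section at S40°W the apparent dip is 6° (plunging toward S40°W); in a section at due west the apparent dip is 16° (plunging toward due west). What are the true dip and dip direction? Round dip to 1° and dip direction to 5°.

Each apparent-dip line lies in the plane. As unit vectors (x east, y north, z up), v₁ plunges 6°→S40°W and v₂ plunges 16°→due west.
The plane normal is n = v₁ × v₂ ∝ (-0.210, 0.076, 0.732).
tan δ = √(n_x²+n_y²)/n_z = 0.223/0.732, so δ = 17.0°.
Dip direction = azimuth of (n_x, n_y) = atan2(-0.210, 0.076) = 290°.

true dip 17°, dip direction 290°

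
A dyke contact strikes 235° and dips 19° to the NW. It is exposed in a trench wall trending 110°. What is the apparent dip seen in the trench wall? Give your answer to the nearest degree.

16°

The section lies 55° from the strike.
tan(apparent dip) = tan 19° · sin 55° = 0.2821
α = arctan(0.2821) = 15.75°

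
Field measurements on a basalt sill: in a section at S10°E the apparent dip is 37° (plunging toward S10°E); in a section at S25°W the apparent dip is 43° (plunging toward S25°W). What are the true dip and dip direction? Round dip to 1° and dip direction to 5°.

Represent each trace as a vector plunging at its apparent dip toward its trend (east-north-up frame): v₁ = (0.139, -0.787, -0.602), v₂ = (-0.309, -0.663, -0.682).
The plane normal is n = v₁ × v₂ ∝ (-0.137, -0.281, 0.335).
True dip = arccos(n_z / |n|) = arccos(0.7313) = 43.0°.
Dip direction = atan2(-0.137, -0.281) = 206° (azimuth of n's horizontal projection).

true dip 43°, dip direction 205°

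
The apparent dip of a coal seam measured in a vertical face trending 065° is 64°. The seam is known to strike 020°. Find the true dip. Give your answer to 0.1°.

β = acute angle between strike 020° and section 065° = 45°.
tan(true dip) = tan 64° / sin 45° = 2.8996
true dip = arctan 2.8996 = 70.97°

71.0°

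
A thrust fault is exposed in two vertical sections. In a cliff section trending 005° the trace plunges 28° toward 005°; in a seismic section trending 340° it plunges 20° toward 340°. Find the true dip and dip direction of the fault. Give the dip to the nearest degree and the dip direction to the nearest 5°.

Each apparent-dip line lies in the plane. As unit vectors (x east, y north, z up), v₁ plunges 28°→005° and v₂ plunges 20°→340°.
Cross product v₁ × v₂ gives the pole to the plane: n ∝ (0.114, 0.177, 0.351).
tan δ = √(n_x²+n_y²)/n_z = 0.211/0.351, so δ = 31.0°.
Dip direction = atan2(0.114, 0.177) = 33° (azimuth of n's horizontal projection).

true dip 31°, dip direction 035°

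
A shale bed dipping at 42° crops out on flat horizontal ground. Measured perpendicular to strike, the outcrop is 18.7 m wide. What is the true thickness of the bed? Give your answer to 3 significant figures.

True thickness t = w · sin(dip) = 18.7 × sin 42°
t = 18.7 × 0.6691 = 12.513 m

12.5 m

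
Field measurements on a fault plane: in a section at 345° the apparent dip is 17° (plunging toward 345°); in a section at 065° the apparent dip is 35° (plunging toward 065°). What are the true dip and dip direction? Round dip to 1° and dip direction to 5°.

true dip 36°, dip direction 050°

Each apparent-dip line lies in the plane. As unit vectors (x east, y north, z up), v₁ plunges 17°→345° and v₂ plunges 35°→065°.
n = v₁ × v₂ = (0.429, 0.359, 0.771) (taken with n_z > 0).
Dip δ = arctan(|n_h|/n_z) = arctan(0.559/0.771) = 35.9°.
Dip direction = azimuth of (n_x, n_y) = atan2(0.429, 0.359) = 50°.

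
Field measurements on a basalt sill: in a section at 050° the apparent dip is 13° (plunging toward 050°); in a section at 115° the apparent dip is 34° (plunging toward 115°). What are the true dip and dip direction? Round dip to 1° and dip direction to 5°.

true dip 34°, dip direction 120°

The two traces are lines in the plane: v₁ = (sin 50°·cos 13°, cos 50°·cos 13°, −sin 13°), v₂ = (sin 115°·cos 34°, cos 115°·cos 34°, −sin 34°).
n = v₁ × v₂ = (0.429, -0.248, 0.732) (taken with n_z > 0).
Dip δ = arctan(|n_h|/n_z) = arctan(0.496/0.732) = 34.1°.
Dip direction = atan2(0.429, -0.248) = 120° (azimuth of n's horizontal projection).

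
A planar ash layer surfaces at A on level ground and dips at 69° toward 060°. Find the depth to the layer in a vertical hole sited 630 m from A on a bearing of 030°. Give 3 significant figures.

1420 m

The hole lies 30° from the dip direction, so the down-dip offset is 630 × cos 30° = 545.60 m.
Depth = down-dip offset × tan(dip) = 545.60 × tan 69° = 545.60 × 2.6051
Depth = 1421.33 m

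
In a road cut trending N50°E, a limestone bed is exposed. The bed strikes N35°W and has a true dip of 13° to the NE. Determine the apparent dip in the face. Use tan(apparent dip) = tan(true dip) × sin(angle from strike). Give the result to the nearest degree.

13°

Angle between strike (N35°W) and section (N50°E): β = 85°.
tan α = tan 13° × sin 85° = 0.2309 × 0.9962 = 0.2300
α = arctan(0.2300) = 12.95°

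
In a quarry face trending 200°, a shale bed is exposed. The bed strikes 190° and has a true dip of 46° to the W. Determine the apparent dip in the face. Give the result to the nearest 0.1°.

10.2°

The strike is 190° and the section trends 200°; the acute angle between them is β = 10°.
tan(apparent dip) = tan 46° · sin 10° = 0.1798
α = arctan(0.1798) = 10.19°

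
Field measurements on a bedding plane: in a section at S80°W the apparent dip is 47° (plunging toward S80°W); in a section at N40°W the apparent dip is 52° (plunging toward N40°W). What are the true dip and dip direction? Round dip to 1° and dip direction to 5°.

true dip 54°, dip direction 300°

Represent each trace as a vector plunging at its apparent dip toward its trend (east-north-up frame): v₁ = (-0.672, -0.118, -0.731), v₂ = (-0.396, 0.472, -0.788).
The plane normal is n = v₁ × v₂ ∝ (-0.438, 0.240, 0.364).
True dip = arccos(n_z / |n|) = arccos(0.5885) = 54.0°.
Dip direction = atan2(-0.438, 0.240) = 299° (azimuth of n's horizontal projection).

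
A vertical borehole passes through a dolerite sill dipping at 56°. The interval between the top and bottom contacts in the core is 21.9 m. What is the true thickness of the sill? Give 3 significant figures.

12.2 m

True thickness t = h · cos(dip) = 21.9 × cos 56°
t = 21.9 × 0.5592 = 12.246 m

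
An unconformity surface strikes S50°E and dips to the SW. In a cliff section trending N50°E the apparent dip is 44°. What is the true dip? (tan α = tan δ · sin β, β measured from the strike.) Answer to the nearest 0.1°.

β = acute angle between strike S50°E and section N50°E = 80°.
tan δ = tan α / sin β = tan 44° / sin 80° = 0.9657 / 0.9848 = 0.9806
true dip = arctan 0.9806 = 44.44°

44.4°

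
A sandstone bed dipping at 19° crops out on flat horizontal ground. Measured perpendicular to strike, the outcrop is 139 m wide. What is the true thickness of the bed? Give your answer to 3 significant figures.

True thickness t = w · sin(dip) = 139 × sin 19°
t = 139 × 0.3256 = 45.254 m

45.3 m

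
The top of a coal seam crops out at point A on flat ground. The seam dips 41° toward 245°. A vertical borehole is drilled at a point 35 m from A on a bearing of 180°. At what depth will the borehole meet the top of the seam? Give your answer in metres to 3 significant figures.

12.9 m

The hole lies 65° from the dip direction, so the down-dip offset is 35 × cos 65° = 14.79 m.
Depth = down-dip offset × tan(dip) = 14.79 × tan 41° = 14.79 × 0.8693
Depth = 12.86 m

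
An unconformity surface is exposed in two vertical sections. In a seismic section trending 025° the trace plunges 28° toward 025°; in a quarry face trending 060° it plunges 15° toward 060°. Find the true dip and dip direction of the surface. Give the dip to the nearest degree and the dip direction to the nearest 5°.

true dip 31°, dip direction 355°

The two traces are lines in the plane: v₁ = (sin 25°·cos 28°, cos 25°·cos 28°, −sin 28°), v₂ = (sin 60°·cos 15°, cos 60°·cos 15°, −sin 15°).
Cross product v₁ × v₂ gives the pole to the plane: n ∝ (-0.020, 0.296, 0.489).
tan δ = √(n_x²+n_y²)/n_z = 0.297/0.489, so δ = 31.2°.
The horizontal component of n points toward azimuth atan2(n_x, n_y) = 356°, the dip direction.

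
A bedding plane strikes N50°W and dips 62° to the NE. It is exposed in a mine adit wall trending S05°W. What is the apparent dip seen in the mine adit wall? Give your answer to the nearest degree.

The strike is N50°W and the section trends S05°W; the acute angle between them is β = 55°.
tan(apparent dip) = tan 62° · sin 55° = 1.5406
apparent dip = arctan 1.5406 = 57.01°

57°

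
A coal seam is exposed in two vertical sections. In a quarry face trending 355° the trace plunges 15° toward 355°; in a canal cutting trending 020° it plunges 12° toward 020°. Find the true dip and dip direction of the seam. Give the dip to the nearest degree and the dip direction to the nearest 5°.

Represent each trace as a vector plunging at its apparent dip toward its trend (east-north-up frame): v₁ = (-0.084, 0.962, -0.259), v₂ = (0.335, 0.919, -0.208).
Cross product v₁ × v₂ gives the pole to the plane: n ∝ (-0.038, 0.104, 0.399).
True dip = arccos(n_z / |n|) = arccos(0.9636) = 15.5°.
Dip direction = atan2(-0.038, 0.104) = 340° (azimuth of n's horizontal projection).

true dip 16°, dip direction 340°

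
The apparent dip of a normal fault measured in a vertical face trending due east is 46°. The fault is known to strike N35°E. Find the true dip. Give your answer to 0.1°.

The section is 55° from the strike.
tan(true dip) = tan 46° / sin 55° = 1.2641
true dip = arctan 1.2641 = 51.65°

51.7°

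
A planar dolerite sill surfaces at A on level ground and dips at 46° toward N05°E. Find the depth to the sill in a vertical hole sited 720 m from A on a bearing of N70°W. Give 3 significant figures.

193 m

The hole lies 75° from the dip direction, so the down-dip offset is 720 × cos 75° = 186.35 m.
Depth = down-dip offset × tan(dip) = 186.35 × tan 46° = 186.35 × 1.0355
Depth = 192.97 m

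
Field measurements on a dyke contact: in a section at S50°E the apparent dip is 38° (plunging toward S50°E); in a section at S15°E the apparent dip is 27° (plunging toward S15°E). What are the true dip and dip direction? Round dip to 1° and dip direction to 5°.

Represent each trace as a vector plunging at its apparent dip toward its trend (east-north-up frame): v₁ = (0.604, -0.507, -0.616), v₂ = (0.231, -0.861, -0.454).
Cross product v₁ × v₂ gives the pole to the plane: n ∝ (0.300, -0.132, 0.403).
True dip = arccos(n_z / |n|) = arccos(0.7756) = 39.1°.
Dip direction = atan2(0.300, -0.132) = 114° (azimuth of n's horizontal projection).

true dip 39°, dip direction 115°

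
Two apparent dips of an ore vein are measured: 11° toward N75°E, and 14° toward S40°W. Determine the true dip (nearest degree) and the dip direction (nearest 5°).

Represent each trace as a vector plunging at its apparent dip toward its trend (east-north-up frame): v₁ = (0.948, 0.254, -0.191), v₂ = (-0.624, -0.743, -0.242).
The plane normal is n = v₁ × v₂ ∝ (0.203, -0.348, 0.546).
Dip δ = arctan(|n_h|/n_z) = arctan(0.403/0.546) = 36.4°.
Dip direction = azimuth of (n_x, n_y) = atan2(0.203, -0.348) = 150°.

true dip 36°, dip direction 150°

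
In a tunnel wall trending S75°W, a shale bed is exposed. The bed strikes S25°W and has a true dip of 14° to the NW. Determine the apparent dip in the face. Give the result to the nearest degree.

Angle between strike (S25°W) and section (S75°W): β = 50°.
tan(apparent dip) = tan 14° · sin 50° = 0.1910
α = arctan(0.1910) = 10.81°

11°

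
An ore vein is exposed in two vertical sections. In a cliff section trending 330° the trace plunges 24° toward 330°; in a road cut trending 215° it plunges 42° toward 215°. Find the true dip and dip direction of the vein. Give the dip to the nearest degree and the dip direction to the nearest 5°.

The two traces are lines in the plane: v₁ = (sin 330°·cos 24°, cos 330°·cos 24°, −sin 24°), v₂ = (sin 215°·cos 42°, cos 215°·cos 42°, −sin 42°).
The plane normal is n = v₁ × v₂ ∝ (-0.777, -0.132, 0.615).
True dip = arccos(n_z / |n|) = arccos(0.6154) = 52.0°.
Dip direction = azimuth of (n_x, n_y) = atan2(-0.777, -0.132) = 260°.

true dip 52°, dip direction 260°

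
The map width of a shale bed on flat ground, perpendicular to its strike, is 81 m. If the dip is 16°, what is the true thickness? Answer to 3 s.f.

22.3 m

True thickness t = w · sin(dip) = 81 × sin 16°
t = 81 × 0.2756 = 22.327 m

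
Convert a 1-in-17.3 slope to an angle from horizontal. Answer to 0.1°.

3.3°

tan θ = 1/17.3 = 0.0578
θ = arctan(0.0578) = 3.31°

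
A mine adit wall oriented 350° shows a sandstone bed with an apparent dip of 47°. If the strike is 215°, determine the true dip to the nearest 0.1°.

The section is 45° from the strike.
tan δ = tan α / sin β = tan 47° / sin 45° = 1.0724 / 0.7071 = 1.5166
true dip = arctan 1.5166 = 56.60°

56.6°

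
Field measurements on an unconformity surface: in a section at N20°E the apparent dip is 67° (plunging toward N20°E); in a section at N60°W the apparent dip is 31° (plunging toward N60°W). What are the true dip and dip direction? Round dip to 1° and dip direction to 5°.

true dip 67°, dip direction 015°

Each apparent-dip line lies in the plane. As unit vectors (x east, y north, z up), v₁ plunges 67°→N20°E and v₂ plunges 31°→N60°W.
n = v₁ × v₂ = (0.205, 0.752, 0.330) (taken with n_z > 0).
True dip = arccos(n_z / |n|) = arccos(0.3896) = 67.1°.
The horizontal component of n points toward azimuth atan2(n_x, n_y) = 15°, the dip direction.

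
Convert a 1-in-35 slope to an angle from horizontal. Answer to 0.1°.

tan θ = 1/35 = 0.0286
θ = arctan(0.0286) = 1.64°

1.6°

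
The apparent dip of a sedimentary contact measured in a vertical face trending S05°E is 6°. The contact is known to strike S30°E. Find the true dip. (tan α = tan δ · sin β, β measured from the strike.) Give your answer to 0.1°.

14.0°

β = acute angle between strike S30°E and section S05°E = 25°.
tan δ = tan α / sin β = tan 6° / sin 25° = 0.1051 / 0.4226 = 0.2487
δ = arctan(0.2487) = 13.97°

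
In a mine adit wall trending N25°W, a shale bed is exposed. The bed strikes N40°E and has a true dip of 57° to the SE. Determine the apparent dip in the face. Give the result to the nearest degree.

Angle between strike (N40°E) and section (N25°W): β = 65°.
tan α = tan 57° × sin 65° = 1.5399 × 0.9063 = 1.3956
α = arctan(1.3956) = 54.38°

54°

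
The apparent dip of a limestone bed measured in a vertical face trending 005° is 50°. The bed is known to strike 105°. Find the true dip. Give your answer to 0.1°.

The section is 80° from the strike.
tan δ = tan α / sin β = tan 50° / sin 80° = 1.1918 / 0.9848 = 1.2101
δ = arctan(1.2101) = 50.43°

50.4°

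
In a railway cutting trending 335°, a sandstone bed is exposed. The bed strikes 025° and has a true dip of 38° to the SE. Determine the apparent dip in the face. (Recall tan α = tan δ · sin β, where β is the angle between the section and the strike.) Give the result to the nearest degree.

The strike is 025° and the section trends 335°; the acute angle between them is β = 50°.
tan(apparent dip) = tan 38° · sin 50° = 0.5985
apparent dip = arctan 0.5985 = 30.90°

31°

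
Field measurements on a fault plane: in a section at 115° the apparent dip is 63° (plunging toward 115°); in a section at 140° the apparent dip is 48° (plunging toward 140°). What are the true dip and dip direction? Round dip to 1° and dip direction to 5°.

true dip 68°, dip direction 075°

Each apparent-dip line lies in the plane. As unit vectors (x east, y north, z up), v₁ plunges 63°→115° and v₂ plunges 48°→140°.
Cross product v₁ × v₂ gives the pole to the plane: n ∝ (0.314, 0.077, 0.128).
Dip δ = arctan(|n_h|/n_z) = arctan(0.324/0.128) = 68.4°.
The horizontal component of n points toward azimuth atan2(n_x, n_y) = 76°, the dip direction.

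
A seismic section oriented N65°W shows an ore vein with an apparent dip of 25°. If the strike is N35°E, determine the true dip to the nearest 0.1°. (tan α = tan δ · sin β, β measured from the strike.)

25.3°

The section is 80° from the strike.
tan δ = tan α / sin β = tan 25° / sin 80° = 0.4663 / 0.9848 = 0.4735
true dip = arctan 0.4735 = 25.34°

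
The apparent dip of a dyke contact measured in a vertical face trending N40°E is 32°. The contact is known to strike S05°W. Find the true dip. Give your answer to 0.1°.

The section is 35° from the strike.
tan(true dip) = tan 32° / sin 35° = 1.0894
true dip = arctan 1.0894 = 47.45°

47.5°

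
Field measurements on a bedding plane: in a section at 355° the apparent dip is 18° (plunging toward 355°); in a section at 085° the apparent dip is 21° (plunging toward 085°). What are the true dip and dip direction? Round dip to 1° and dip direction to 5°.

Represent each trace as a vector plunging at its apparent dip toward its trend (east-north-up frame): v₁ = (-0.083, 0.947, -0.309), v₂ = (0.930, 0.081, -0.358).
The plane normal is n = v₁ × v₂ ∝ (0.314, 0.317, 0.888).
True dip = arccos(n_z / |n|) = arccos(0.8934) = 26.7°.
Dip direction = atan2(0.314, 0.317) = 45° (azimuth of n's horizontal projection).

true dip 27°, dip direction 045°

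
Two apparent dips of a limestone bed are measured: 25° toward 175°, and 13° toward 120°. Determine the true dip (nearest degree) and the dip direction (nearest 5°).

true dip 25°, dip direction 180°

Each apparent-dip line lies in the plane. As unit vectors (x east, y north, z up), v₁ plunges 25°→175° and v₂ plunges 13°→120°.
The plane normal is n = v₁ × v₂ ∝ (-0.003, -0.339, 0.723).
tan δ = √(n_x²+n_y²)/n_z = 0.339/0.723, so δ = 25.1°.
Dip direction = azimuth of (n_x, n_y) = atan2(-0.003, -0.339) = 180°.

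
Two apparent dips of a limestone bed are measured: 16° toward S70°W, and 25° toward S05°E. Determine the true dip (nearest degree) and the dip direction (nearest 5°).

true dip 26°, dip direction 195°

The two traces are lines in the plane: v₁ = (sin 250°·cos 16°, cos 250°·cos 16°, −sin 16°), v₂ = (sin 175°·cos 25°, cos 175°·cos 25°, −sin 25°).
The plane normal is n = v₁ × v₂ ∝ (-0.110, -0.404, 0.842).
Dip δ = arctan(|n_h|/n_z) = arctan(0.418/0.842) = 26.4°.
Dip direction = azimuth of (n_x, n_y) = atan2(-0.110, -0.404) = 195°.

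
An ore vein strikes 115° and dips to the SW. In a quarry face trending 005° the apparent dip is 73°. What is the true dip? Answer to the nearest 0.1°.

74.0°

β = acute angle between strike 115° and section 005° = 70°.
tan δ = tan α / sin β = tan 73° / sin 70° = 3.2709 / 0.9397 = 3.4808
δ = arctan(3.4808) = 73.97°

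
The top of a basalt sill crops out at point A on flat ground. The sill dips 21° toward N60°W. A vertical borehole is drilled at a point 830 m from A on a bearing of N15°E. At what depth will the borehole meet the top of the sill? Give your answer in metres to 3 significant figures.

82.5 m

The hole lies 75° from the dip direction, so the down-dip offset is 830 × cos 75° = 214.82 m.
Depth = down-dip offset × tan(dip) = 214.82 × tan 21° = 214.82 × 0.3839
Depth = 82.46 m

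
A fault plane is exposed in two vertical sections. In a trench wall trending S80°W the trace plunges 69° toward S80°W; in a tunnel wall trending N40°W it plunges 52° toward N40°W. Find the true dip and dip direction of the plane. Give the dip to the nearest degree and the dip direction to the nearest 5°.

Represent each trace as a vector plunging at its apparent dip toward its trend (east-north-up frame): v₁ = (-0.353, -0.062, -0.934), v₂ = (-0.396, 0.472, -0.788).
Cross product v₁ × v₂ gives the pole to the plane: n ∝ (-0.489, -0.091, 0.191).
tan δ = √(n_x²+n_y²)/n_z = 0.498/0.191, so δ = 69.0°.
Dip direction = atan2(-0.489, -0.091) = 259° (azimuth of n's horizontal projection).

true dip 69°, dip direction 260°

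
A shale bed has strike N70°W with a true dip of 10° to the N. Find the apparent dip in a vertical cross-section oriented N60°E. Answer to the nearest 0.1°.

The strike is N70°W and the section trends N60°E; the acute angle between them is β = 50°.
tan(apparent dip) = tan 10° · sin 50° = 0.1351
apparent dip = arctan 0.1351 = 7.69°

7.7°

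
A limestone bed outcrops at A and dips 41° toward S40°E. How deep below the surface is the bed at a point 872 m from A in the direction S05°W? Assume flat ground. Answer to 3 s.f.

536 m

The hole lies 45° from the dip direction, so the down-dip offset is 872 × cos 45° = 616.60 m.
Depth = down-dip offset × tan(dip) = 616.60 × tan 41° = 616.60 × 0.8693
Depth = 536.00 m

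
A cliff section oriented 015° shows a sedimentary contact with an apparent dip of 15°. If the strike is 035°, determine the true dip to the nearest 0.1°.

38.1°

The section is 20° from the strike.
tan(true dip) = tan 15° / sin 20° = 0.7834
true dip = arctan 0.7834 = 38.08°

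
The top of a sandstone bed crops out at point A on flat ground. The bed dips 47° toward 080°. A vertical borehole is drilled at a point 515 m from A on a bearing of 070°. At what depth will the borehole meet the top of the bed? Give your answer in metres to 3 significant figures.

The hole lies 10° from the dip direction, so the down-dip offset is 515 × cos 10° = 507.18 m.
Depth = down-dip offset × tan(dip) = 507.18 × tan 47° = 507.18 × 1.0724
Depth = 543.88 m

544 m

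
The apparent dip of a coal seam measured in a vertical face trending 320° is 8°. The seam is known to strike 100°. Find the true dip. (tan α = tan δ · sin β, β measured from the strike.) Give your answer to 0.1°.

β = acute angle between strike 100° and section 320° = 40°.
tan(true dip) = tan 8° / sin 40° = 0.2186
δ = arctan(0.2186) = 12.33°

12.3°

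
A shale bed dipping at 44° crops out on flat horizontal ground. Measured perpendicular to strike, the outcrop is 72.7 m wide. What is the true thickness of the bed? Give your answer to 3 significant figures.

True thickness t = w · sin(dip) = 72.7 × sin 44°
t = 72.7 × 0.6947 = 50.502 m

50.5 m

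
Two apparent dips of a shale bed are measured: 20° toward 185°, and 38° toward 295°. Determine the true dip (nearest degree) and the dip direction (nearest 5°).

true dip 46°, dip direction 255°

Represent each trace as a vector plunging at its apparent dip toward its trend (east-north-up frame): v₁ = (-0.082, -0.936, -0.342), v₂ = (-0.714, 0.333, -0.616).
Cross product v₁ × v₂ gives the pole to the plane: n ∝ (-0.690, -0.194, 0.696).
True dip = arccos(n_z / |n|) = arccos(0.6965) = 45.9°.
The horizontal component of n points toward azimuth atan2(n_x, n_y) = 254°, the dip direction.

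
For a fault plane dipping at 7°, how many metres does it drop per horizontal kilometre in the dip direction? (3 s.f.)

drop per km = 1000 × tan 7° = 1000 × 0.1228

123 m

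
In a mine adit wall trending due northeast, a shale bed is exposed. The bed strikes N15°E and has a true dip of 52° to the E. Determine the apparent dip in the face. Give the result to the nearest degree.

33°

Angle between strike (N15°E) and section (due northeast): β = 30°.
tan α = tan 52° × sin 30° = 1.2799 × 0.5000 = 0.6400
α = arctan(0.6400) = 32.62°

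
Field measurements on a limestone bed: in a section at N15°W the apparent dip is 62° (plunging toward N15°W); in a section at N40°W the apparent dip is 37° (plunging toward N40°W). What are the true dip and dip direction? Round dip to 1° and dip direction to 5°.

true dip 71°, dip direction 035°

The two traces are lines in the plane: v₁ = (sin 345°·cos 62°, cos 345°·cos 62°, −sin 62°), v₂ = (sin 320°·cos 37°, cos 320°·cos 37°, −sin 37°).
The plane normal is n = v₁ × v₂ ∝ (0.267, 0.380, 0.158).
True dip = arccos(n_z / |n|) = arccos(0.3227) = 71.2°.
The horizontal component of n points toward azimuth atan2(n_x, n_y) = 35°, the dip direction.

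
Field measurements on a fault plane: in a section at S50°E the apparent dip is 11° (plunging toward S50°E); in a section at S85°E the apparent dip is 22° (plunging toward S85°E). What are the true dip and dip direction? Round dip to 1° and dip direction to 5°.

true dip 25°, dip direction 065°

Represent each trace as a vector plunging at its apparent dip toward its trend (east-north-up frame): v₁ = (0.752, -0.631, -0.191), v₂ = (0.924, -0.081, -0.375).
n = v₁ × v₂ = (0.221, 0.105, 0.522) (taken with n_z > 0).
True dip = arccos(n_z / |n|) = arccos(0.9054) = 25.1°.
Dip direction = azimuth of (n_x, n_y) = atan2(0.221, 0.105) = 64°.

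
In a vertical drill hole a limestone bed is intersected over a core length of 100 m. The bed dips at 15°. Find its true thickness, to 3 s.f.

True thickness t = h · cos(dip) = 100 × cos 15°
t = 100 × 0.9659 = 96.593 m

96.6 m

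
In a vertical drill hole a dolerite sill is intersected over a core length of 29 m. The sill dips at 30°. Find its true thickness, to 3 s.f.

True thickness t = h · cos(dip) = 29 × cos 30°
t = 29 × 0.8660 = 25.115 m

25.1 m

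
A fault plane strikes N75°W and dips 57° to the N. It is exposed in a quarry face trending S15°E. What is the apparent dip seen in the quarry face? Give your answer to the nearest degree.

The strike is N75°W and the section trends S15°E; the acute angle between them is β = 60°.
tan(apparent dip) = tan 57° · sin 60° = 1.3336
apparent dip = arctan 1.3336 = 53.13°

53°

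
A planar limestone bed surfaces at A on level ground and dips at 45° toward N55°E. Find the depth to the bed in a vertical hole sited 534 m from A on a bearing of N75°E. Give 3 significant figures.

502 m

The hole lies 20° from the dip direction, so the down-dip offset is 534 × cos 20° = 501.80 m.
Depth = down-dip offset × tan(dip) = 501.80 × tan 45° = 501.80 × 1.0000
Depth = 501.80 m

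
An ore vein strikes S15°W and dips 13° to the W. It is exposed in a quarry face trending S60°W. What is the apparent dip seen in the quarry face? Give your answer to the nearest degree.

The strike is S15°W and the section trends S60°W; the acute angle between them is β = 45°.
tan α = tan 13° × sin 45° = 0.2309 × 0.7071 = 0.1632
apparent dip = arctan 0.1632 = 9.27°

9°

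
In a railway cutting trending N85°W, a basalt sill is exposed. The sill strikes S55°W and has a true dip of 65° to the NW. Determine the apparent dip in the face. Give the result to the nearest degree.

Angle between strike (S55°W) and section (N85°W): β = 40°.
tan(apparent dip) = tan 65° · sin 40° = 1.3785
apparent dip = arctan 1.3785 = 54.04°

54°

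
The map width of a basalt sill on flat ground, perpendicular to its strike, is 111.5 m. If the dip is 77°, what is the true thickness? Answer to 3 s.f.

True thickness t = w · sin(dip) = 111.5 × sin 77°
t = 111.5 × 0.9744 = 108.642 m

109 m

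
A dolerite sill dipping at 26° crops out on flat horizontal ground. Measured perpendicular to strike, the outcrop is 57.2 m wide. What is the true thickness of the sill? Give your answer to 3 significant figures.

25.1 m

True thickness t = w · sin(dip) = 57.2 × sin 26°
t = 57.2 × 0.4384 = 25.075 m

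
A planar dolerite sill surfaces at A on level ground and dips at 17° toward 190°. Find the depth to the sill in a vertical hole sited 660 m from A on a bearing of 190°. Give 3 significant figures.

202 m

The hole is directly down-dip from the outcrop, so the down-dip offset is 660 m.
Depth = down-dip offset × tan(dip) = 660.00 × tan 17° = 660.00 × 0.3057
Depth = 201.78 m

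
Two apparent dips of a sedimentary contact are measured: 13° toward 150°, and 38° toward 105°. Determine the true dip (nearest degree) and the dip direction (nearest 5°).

true dip 42°, dip direction 075°

Represent each trace as a vector plunging at its apparent dip toward its trend (east-north-up frame): v₁ = (0.487, -0.844, -0.225), v₂ = (0.761, -0.204, -0.616).
n = v₁ × v₂ = (0.474, 0.129, 0.543) (taken with n_z > 0).
Dip δ = arctan(|n_h|/n_z) = arctan(0.491/0.543) = 42.1°.
The horizontal component of n points toward azimuth atan2(n_x, n_y) = 75°, the dip direction.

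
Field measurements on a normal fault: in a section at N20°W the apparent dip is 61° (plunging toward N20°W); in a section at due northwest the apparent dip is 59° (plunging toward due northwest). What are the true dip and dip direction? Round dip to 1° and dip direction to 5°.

true dip 61°, dip direction 340°

Each apparent-dip line lies in the plane. As unit vectors (x east, y north, z up), v₁ plunges 61°→N20°W and v₂ plunges 59°→due northwest.
The plane normal is n = v₁ × v₂ ∝ (-0.072, 0.176, 0.106).
Dip δ = arctan(|n_h|/n_z) = arctan(0.191/0.106) = 61.0°.
Dip direction = atan2(-0.072, 0.176) = 338° (azimuth of n's horizontal projection).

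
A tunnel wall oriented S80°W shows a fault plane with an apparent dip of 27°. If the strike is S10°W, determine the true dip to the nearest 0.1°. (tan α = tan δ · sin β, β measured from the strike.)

28.5°

β = acute angle between strike S10°W and section S80°W = 70°.
tan δ = tan α / sin β = tan 27° / sin 70° = 0.5095 / 0.9397 = 0.5422
true dip = arctan 0.5422 = 28.47°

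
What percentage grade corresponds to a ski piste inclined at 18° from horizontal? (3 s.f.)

32.5%

grade % = 100 × tan 18° = 100 × 0.3249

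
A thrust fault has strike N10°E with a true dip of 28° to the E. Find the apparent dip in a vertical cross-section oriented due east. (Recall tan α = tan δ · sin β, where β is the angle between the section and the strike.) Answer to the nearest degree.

28°

The section lies 80° from the strike.
tan α = tan 28° × sin 80° = 0.5317 × 0.9848 = 0.5236
apparent dip = arctan 0.5236 = 27.64°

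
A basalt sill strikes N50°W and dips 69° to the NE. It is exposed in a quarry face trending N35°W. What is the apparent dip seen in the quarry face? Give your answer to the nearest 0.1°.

The strike is N50°W and the section trends N35°W; the acute angle between them is β = 15°.
tan α = tan 69° × sin 15° = 2.6051 × 0.2588 = 0.6742
α = arctan(0.6742) = 33.99°

34.0°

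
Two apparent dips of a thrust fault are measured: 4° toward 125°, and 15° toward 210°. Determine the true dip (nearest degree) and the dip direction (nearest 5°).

Each apparent-dip line lies in the plane. As unit vectors (x east, y north, z up), v₁ plunges 4°→125° and v₂ plunges 15°→210°.
The plane normal is n = v₁ × v₂ ∝ (-0.090, -0.245, 0.960).
Dip δ = arctan(|n_h|/n_z) = arctan(0.261/0.960) = 15.2°.
The horizontal component of n points toward azimuth atan2(n_x, n_y) = 200°, the dip direction.

true dip 15°, dip direction 200°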